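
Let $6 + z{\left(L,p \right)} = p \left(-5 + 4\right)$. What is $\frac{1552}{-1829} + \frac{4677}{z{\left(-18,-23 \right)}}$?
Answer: $\frac{8527849}{31093} \approx 274.27$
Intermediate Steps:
$z{\left(L,p \right)} = -6 - p$ ($z{\left(L,p \right)} = -6 + p \left(-5 + 4\right) = -6 + p \left(-1\right) = -6 - p$)
$\frac{1552}{-1829} + \frac{4677}{z{\left(-18,-23 \right)}} = \frac{1552}{-1829} + \frac{4677}{-6 - -23} = 1552 \left(- \frac{1}{1829}\right) + \frac{4677}{-6 + 23} = - \frac{1552}{1829} + \frac{4677}{17} = \frac{8527849}{31093}$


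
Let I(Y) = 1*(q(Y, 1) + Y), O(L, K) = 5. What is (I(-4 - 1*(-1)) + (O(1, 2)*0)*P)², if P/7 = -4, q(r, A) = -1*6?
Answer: 81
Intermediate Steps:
q(r, A) = -6
P = -28 (P = 7*(-4) = -28)
I(Y) = -6 + Y (I(Y) = 1*(-6 + Y) = -6 + Y)
(I(-4 - 1*(-1)) + (O(1, 2)*0)*P)² = ((-6 + (-4 - 1*(-1))) + (5*0)*(-28))² = ((-6 + (-4 + 1)) + 0*(-28))² = ((-6 - 3) + 0)² = (-9 + 0)² = (-9)² = 81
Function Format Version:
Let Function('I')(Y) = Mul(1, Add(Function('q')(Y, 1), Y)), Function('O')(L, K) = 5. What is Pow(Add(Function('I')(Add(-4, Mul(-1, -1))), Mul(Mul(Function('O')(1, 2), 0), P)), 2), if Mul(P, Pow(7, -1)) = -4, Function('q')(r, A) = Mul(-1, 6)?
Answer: 81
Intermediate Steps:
Function('q')(r, A) = -6
P = -28 (P = Mul(7, -4) = -28)
Function('I')(Y) = Add(-6, Y) (Function('I')(Y) = Mul(1, Add(-6, Y)) = Add(-6, Y))
Pow(Add(Function('I')(Add(-4, Mul(-1, -1))), Mul(Mul(Function('O')(1, 2), 0), P)), 2) = Pow(Add(Add(-6, Add(-4, Mul(-1, -1))), Mul(Mul(5, 0), -28)), 2) = Pow(Add(Add(-6, Add(-4, 1)), Mul(0, -28)), 2) = Pow(Add(Add(-6, -3), 0), 2) = Pow(Add(-9, 0), 2) = Pow(-9, 2) = 81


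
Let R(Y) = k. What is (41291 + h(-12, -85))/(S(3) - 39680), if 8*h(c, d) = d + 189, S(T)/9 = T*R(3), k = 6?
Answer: -20652/19759 ≈ -1.0452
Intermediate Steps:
R(Y) = 6
S(T) = 54*T (S(T) = 9*(T*6) = 9*(6*T) = 54*T)
h(c, d) = 189/8 + d/8 (h(c, d) = (d + 189)/8 = (189 + d)/8 = 189/8 + d/8)
(41291 + h(-12, -85))/(S(3) - 39680) = (41291 + (189/8 + (⅛)*(-85)))/(54*3 - 39680) = (41291 + (189/8 - 85/8))/(162 - 39680) = (41291 + 13)/(-39518) = 41304*(-1/39518) = -20652/19759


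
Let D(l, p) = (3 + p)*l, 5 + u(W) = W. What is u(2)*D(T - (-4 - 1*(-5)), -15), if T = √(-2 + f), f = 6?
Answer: 36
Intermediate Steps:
u(W) = -5 + W
T = 2 (T = √(-2 + 6) = √4 = 2)
D(l, p) = l*(3 + p)
u(2)*D(T - (-4 - 1*(-5)), -15) = (-5 + 2)*((2 - (-4 - 1*(-5)))*(3 - 15)) = -3*(2 - (-4 + 5))*(-12) = -3*(2 - 1*1)*(-12) = -3*(2 - 1)*(-12) = -3*(-12) = 36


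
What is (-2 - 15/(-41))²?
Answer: 4489/1681 ≈ 2.6704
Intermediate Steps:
(-2 - 15/(-41))² = (-2 - 15*(-1/41))² = (-2 + 15/41)² = (-67/41)² = 4489/1681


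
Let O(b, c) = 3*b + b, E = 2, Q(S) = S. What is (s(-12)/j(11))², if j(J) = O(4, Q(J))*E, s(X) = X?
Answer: 9/64 ≈ 0.14063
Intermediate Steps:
O(b, c) = 4*b
j(J) = 32 (j(J) = (4*4)*2 = 16*2 = 32)
(s(-12)/j(11))² = (-12/32)² = (-12*1/32)² = (-3/8)² = 9/64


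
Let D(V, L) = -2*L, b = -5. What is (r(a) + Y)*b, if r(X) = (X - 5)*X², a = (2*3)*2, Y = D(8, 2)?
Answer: -5020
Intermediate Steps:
Y = -4 (Y = -2*2 = -4)
a = 12 (a = 6*2 = 12)
r(X) = X²*(-5 + X) (r(X) = (-5 + X)*X² = X²*(-5 + X))
(r(a) + Y)*b = (12²*(-5 + 12) - 4)*(-5) = (144*7 - 4)*(-5) = (1008 - 4)*(-5) = 1004*(-5) = -5020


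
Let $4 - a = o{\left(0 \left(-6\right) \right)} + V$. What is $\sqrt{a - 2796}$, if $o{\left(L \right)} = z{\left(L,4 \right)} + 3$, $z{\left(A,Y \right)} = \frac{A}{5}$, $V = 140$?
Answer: $i \sqrt{2935} \approx 54.176 i$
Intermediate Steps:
$z{\left(A,Y \right)} = \frac{A}{5}$ ($z{\left(A,Y \right)} = A \frac{1}{5} = \frac{A}{5}$)
$o{\left(L \right)} = 3 + \frac{L}{5}$ ($o{\left(L \right)} = \frac{L}{5} + 3 = 3 + \frac{L}{5}$)
$a = -139$ ($a = 4 - \left(\left(3 + \frac{0 \left(-6\right)}{5}\right) + 140\right) = 4 - \left(\left(3 + \frac{1}{5} \cdot 0\right) + 140\right) = 4 - \left(\left(3 + 0\right) + 140\right) = 4 - \left(3 + 140\right) = 4 - 143 = -139$)
$\sqrt{a - 2796} = \sqrt{-139 - 2796} = \sqrt{-2935} = i \sqrt{2935}$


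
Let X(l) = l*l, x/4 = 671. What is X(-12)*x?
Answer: 386496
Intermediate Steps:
x = 2684 (x = 4*671 = 2684)
X(l) = l²
X(-12)*x = (-12)²*2684 = 144*2684 = 386496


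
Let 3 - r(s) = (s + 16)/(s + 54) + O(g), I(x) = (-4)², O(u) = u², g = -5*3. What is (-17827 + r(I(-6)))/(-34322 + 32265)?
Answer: 631731/71995 ≈ 8.7747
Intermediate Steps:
g = -15
I(x) = 16
r(s) = -222 - (16 + s)/(54 + s) (r(s) = 3 - ((s + 16)/(s + 54) + (-15)²) = 3 - ((16 + s)/(54 + s) + 225) = 3 - (225 + (16 + s)/(54 + s)) = 3 + (-225 - (16 + s)/(54 + s)) = -222 - (16 + s)/(54 + s))
(-17827 + r(I(-6)))/(-34322 + 32265) = (-17827 + (-12004 - 223*16)/(54 + 16))/(-34322 + 32265) = (-17827 + (-12004 - 3568)/70)/(-2057) = (-17827 + (1/70)*(-15572))*(-1/2057) = (-17827 - 7786/35)*(-1/2057) = -631731/35*(-1/2057) = 631731/71995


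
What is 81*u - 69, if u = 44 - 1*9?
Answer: 2766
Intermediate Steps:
u = 35 (u = 44 - 9 = 35)
81*u - 69 = 81*35 - 69 = 2835 - 69 = 2766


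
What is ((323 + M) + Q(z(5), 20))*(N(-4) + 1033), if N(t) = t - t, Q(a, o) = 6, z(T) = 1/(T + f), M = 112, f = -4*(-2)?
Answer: 455553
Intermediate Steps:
f = 8
z(T) = 1/(8 + T) (z(T) = 1/(T + 8) = 1/(8 + T))
N(t) = 0
((323 + M) + Q(z(5), 20))*(N(-4) + 1033) = ((323 + 112) + 6)*(0 + 1033) = (435 + 6)*1033 = 441*1033 = 455553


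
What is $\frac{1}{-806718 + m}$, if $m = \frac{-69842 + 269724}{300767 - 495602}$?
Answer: $- \frac{194835}{157177101412} \approx -1.2396 \cdot 10^{-6}$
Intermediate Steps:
$m = - \frac{199882}{194835}$ ($m = \frac{199882}{-194835} = 199882 \left(- \frac{1}{194835}\right) = - \frac{199882}{194835} \approx -1.0259$)
$\frac{1}{-806718 + m} = \frac{1}{-806718 - \frac{199882}{194835}} = \frac{1}{- \frac{157177101412}{194835}} = - \frac{194835}{157177101412}$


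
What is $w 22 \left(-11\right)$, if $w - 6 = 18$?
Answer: $-5808$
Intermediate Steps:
$w = 24$ ($w = 6 + 18 = 24$)
$w 22 \left(-11\right) = 24 \cdot 22 \left(-11\right) = 528 \left(-11\right) = -5808$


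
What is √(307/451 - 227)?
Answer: I*√46033570/451 ≈ 15.044*I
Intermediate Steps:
√(307/451 - 227) = √(-102070/451) = I*√46033570/451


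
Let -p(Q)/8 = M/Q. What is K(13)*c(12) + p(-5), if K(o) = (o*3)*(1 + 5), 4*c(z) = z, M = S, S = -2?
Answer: 3494/5 ≈ 698.80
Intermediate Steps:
M = -2
c(z) = z/4
p(Q) = 16/Q (p(Q) = -(-16)/Q = 16/Q)
K(o) = 18*o (K(o) = (3*o)*6 = 18*o)
K(13)*c(12) + p(-5) = (18*13)*((¼)*12) + 16/(-5) = 234*3 + 16*(-⅕) = 702 - 16/5 = 3494/5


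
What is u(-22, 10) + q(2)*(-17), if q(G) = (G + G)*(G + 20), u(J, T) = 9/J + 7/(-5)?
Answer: -164759/110 ≈ -1497.8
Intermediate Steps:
u(J, T) = -7/5 + 9/J (u(J, T) = 9/J + 7*(-⅕) = 9/J - 7/5 = -7/5 + 9/J)
q(G) = 2*G*(20 + G) (q(G) = (2*G)*(20 + G) = 2*G*(20 + G))
u(-22, 10) + q(2)*(-17) = (-7/5 + 9/(-22)) + (2*2*(20 + 2))*(-17) = (-7/5 + 9*(-1/22)) + (2*2*22)*(-17) = (-7/5 - 9/22) + 88*(-17) = -199/110 - 1496 = -164759/110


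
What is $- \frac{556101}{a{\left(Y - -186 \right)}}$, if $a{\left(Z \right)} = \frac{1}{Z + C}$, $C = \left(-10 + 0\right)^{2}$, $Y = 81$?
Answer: $-204089067$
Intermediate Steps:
$C = 100$ ($C = \left(-10\right)^{2} = 100$)
$a{\left(Z \right)} = \frac{1}{100 + Z}$ ($a{\left(Z \right)} = \frac{1}{Z + 100} = \frac{1}{100 + Z}$)
$- \frac{556101}{a{\left(Y - -186 \right)}} = - \frac{556101}{\frac{1}{100 + \left(81 - -186\right)}} = - \frac{556101}{\frac{1}{100 + \left(81 + 186\right)}} = - \frac{556101}{\frac{1}{100 + 267}} = - \frac{556101}{\frac{1}{367}} = - 556101 \frac{1}{\frac{1}{367}} = \left(-556101\right) 367 = -204089067$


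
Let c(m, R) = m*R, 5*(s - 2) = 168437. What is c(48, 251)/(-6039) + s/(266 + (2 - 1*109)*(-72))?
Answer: 179046211/80218050 ≈ 2.2320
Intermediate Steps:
s = 168447/5 (s = 2 + (⅕)*168437 = 2 + 168437/5 = 168447/5 ≈ 33689.)
c(m, R) = R*m
c(48, 251)/(-6039) + s/(266 + (2 - 1*109)*(-72)) = (251*48)/(-6039) + 168447/(5*(266 + (2 - 1*109)*(-72))) = 12048*(-1/6039) + 168447/(5*(266 + (2 - 109)*(-72))) = -4016/2013 + 168447/(5*(266 - 107*(-72))) = -4016/2013 + 168447/(5*(266 + 7704)) = -4016/2013 + (168447/5)/7970 = -4016/2013 + (168447/5)*(1/7970) = -4016/2013 + 168447/39850 = 179046211/80218050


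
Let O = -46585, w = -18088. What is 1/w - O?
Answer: 842629479/18088 ≈ 46585.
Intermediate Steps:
1/w - O = 1/(-18088) - 1*(-46585) = -1/18088 + 46585 = 842629479/18088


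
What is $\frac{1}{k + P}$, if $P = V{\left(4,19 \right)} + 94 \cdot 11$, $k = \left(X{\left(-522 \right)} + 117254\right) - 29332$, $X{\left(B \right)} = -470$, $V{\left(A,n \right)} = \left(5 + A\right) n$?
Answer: $\frac{1}{88657} \approx 1.1279 \cdot 10^{-5}$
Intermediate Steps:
$V{\left(A,n \right)} = n \left(5 + A\right)$
$k = 87452$ ($k = \left(-470 + 117254\right) - 29332 = 116784 - 29332 = 87452$)
$P = 1205$ ($P = 19 \left(5 + 4\right) + 94 \cdot 11 = 19 \cdot 9 + 1034 = 171 + 1034 = 1205$)
$\frac{1}{k + P} = \frac{1}{87452 + 1205} = \frac{1}{88657}$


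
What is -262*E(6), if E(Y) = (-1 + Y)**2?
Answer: -6550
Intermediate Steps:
-262*E(6) = -262*(-1 + 6)**2 = -262*5**2 = -262*25 = -6550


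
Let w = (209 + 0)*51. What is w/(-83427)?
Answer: -3553/27809 ≈ -0.12776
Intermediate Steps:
w = 10659 (w = 209*51 = 10659)
w/(-83427) = 10659/(-83427) = 10659*(-1/83427) = -3553/27809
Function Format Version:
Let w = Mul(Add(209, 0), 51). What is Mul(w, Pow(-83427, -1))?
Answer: Rational(-3553, 27809) ≈ -0.12776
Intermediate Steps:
w = 10659 (w = Mul(209, 51) = 10659)
Mul(w, Pow(-83427, -1)) = Mul(10659, Pow(-83427, -1)) = Mul(10659, Rational(-1, 83427)) = Rational(-3553, 27809)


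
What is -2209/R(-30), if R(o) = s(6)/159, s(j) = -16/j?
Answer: 1053693/8 ≈ 1.3171e+5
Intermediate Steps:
R(o) = -8/477 (R(o) = -16/6/159 = -16*⅙*(1/159) = -8/3*1/159 = -8/477)
-2209/R(-30) = -2209/(-8/477) = -2209*(-477/8) = 1053693/8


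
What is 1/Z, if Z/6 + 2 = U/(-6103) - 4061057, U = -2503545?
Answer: -6103/148692837192 ≈ -4.1044e-8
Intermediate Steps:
Z = -148692837192/6103 (Z = -12 + 6*(-2503545/(-6103) - 4061057) = -12 + 6*(-2503545*(-1/6103) - 4061057) = -12 + 6*(2503545/6103 - 4061057) = -12 + 6*(-24782127326/6103) = -12 - 148692763956/6103 = -148692837192/6103 ≈ -2.4364e+7)
1/Z = 1/(-148692837192/6103) = -6103/148692837192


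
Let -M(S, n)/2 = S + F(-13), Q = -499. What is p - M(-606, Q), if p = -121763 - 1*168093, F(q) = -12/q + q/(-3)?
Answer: -11351242/39 ≈ -2.9106e+5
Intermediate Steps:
F(q) = -12/q - q/3 (F(q) = -12/q + q*(-⅓) = -12/q - q/3)
M(S, n) = -410/39 - 2*S (M(S, n) = -2*(S + (-12/(-13) - ⅓*(-13))) = -2*(S + (-12*(-1/13) + 13/3)) = -2*(S + (12/13 + 13/3)) = -2*(S + 205/39) = -2*(205/39 + S) = -410/39 - 2*S)
p = -289856 (p = -121763 - 168093 = -289856)
p - M(-606, Q) = -289856 - (-410/39 - 2*(-606)) = -289856 - (-410/39 + 1212) = -289856 - 1*46858/39 = -289856 - 46858/39 = -11351242/39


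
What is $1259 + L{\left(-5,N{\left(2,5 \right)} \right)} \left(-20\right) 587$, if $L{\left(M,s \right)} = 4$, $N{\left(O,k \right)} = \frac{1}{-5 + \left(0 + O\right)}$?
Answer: $-45701$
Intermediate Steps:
$N{\left(O,k \right)} = \frac{1}{-5 + O}$
$1259 + L{\left(-5,N{\left(2,5 \right)} \right)} \left(-20\right) 587 = 1259 + 4 \left(-20\right) 587 = 1259 - 46960 = -45701$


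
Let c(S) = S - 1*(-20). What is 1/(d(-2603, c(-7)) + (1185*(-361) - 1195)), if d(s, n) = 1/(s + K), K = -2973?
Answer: -5576/2391992481 ≈ -2.3311e-6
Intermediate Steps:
c(S) = 20 + S (c(S) = S + 20 = 20 + S)
d(s, n) = 1/(-2973 + s) (d(s, n) = 1/(s - 2973) = 1/(-2973 + s))
1/(d(-2603, c(-7)) + (1185*(-361) - 1195)) = 1/(1/(-2973 - 2603) + (1185*(-361) - 1195)) = 1/(1/(-5576) + (-427785 - 1195)) = 1/(-1/5576 - 428980) = 1/(-2391992481/5576) = -5576/2391992481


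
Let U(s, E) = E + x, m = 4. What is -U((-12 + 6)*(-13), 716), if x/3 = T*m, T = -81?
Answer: 256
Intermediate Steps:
x = -972 (x = 3*(-81*4) = 3*(-324) = -972)
U(s, E) = -972 + E (U(s, E) = E - 972 = -972 + E)
-U((-12 + 6)*(-13), 716) = -(-972 + 716) = -1*(-256) = 256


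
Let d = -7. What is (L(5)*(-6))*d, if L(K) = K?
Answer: 210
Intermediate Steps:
(L(5)*(-6))*d = (5*(-6))*(-7) = -30*(-7) = 210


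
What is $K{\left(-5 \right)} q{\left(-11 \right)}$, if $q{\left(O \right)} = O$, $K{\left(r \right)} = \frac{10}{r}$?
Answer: $22$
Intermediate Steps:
$K{\left(-5 \right)} q{\left(-11 \right)} = \frac{10}{-5} \left(-11\right) = 10 \left(- \frac{1}{5}\right) \left(-11\right) = \left(-2\right) \left(-11\right) = 22$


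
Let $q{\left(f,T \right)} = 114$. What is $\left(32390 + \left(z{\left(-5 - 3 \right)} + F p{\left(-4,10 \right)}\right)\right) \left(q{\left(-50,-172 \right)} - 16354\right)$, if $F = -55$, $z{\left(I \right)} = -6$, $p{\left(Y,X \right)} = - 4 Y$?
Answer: $-511624960$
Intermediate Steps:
$\left(32390 + \left(z{\left(-5 - 3 \right)} + F p{\left(-4,10 \right)}\right)\right) \left(q{\left(-50,-172 \right)} - 16354\right) = \left(32390 - \left(6 + 55 \left(\left(-4\right) \left(-4\right)\right)\right)\right) \left(114 - 16354\right) = \left(32390 - 886\right) \left(-16240\right) = 31504 \left(-16240\right) = -511624960$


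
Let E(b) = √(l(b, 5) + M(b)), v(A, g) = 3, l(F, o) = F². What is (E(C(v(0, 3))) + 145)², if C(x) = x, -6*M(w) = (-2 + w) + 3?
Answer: 63100/3 + 1450*√3/3 ≈ 21871.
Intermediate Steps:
M(w) = -⅙ - w/6 (M(w) = -((-2 + w) + 3)/6 = -(1 + w)/6 = -⅙ - w/6)
E(b) = √(-⅙ + b² - b/6) (E(b) = √(b² + (-⅙ - b/6)) = √(-⅙ + b² - b/6))
(E(C(v(0, 3))) + 145)² = (√(-6 - 6*3 + 36*3²)/6 + 145)² = (√(-6 - 18 + 36*9)/6 + 145)² = (√(-6 - 18 + 324)/6 + 145)² = (√300/6 + 145)² = ((10*√3)/6 + 145)² = (5*√3/3 + 145)² = (145 + 5*√3/3)²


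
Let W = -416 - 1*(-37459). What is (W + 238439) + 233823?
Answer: 509305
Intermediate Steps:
W = 37043 (W = -416 + 37459 = 37043)
(W + 238439) + 233823 = (37043 + 238439) + 233823 = 275482 + 233823 = 509305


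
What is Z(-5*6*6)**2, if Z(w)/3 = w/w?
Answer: 9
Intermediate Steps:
Z(w) = 3 (Z(w) = 3*(w/w) = 3*1 = 3)
Z(-5*6*6)**2 = 3**2 = 9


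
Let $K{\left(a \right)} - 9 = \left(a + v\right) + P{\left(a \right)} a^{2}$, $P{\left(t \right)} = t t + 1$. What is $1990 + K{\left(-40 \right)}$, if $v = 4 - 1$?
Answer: $2563562$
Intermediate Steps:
$v = 3$
$P{\left(t \right)} = 1 + t^{2}$ ($P{\left(t \right)} = t^{2} + 1 = 1 + t^{2}$)
$K{\left(a \right)} = 12 + a + a^{2} \left(1 + a^{2}\right)$ ($K{\left(a \right)} = 9 + \left(\left(a + 3\right) + \left(1 + a^{2}\right) a^{2}\right) = 9 + \left(\left(3 + a\right) + a^{2} \left(1 + a^{2}\right)\right) = 9 + \left(3 + a + a^{2} \left(1 + a^{2}\right)\right) = 12 + a + a^{2} \left(1 + a^{2}\right)$)
$1990 + K{\left(-40 \right)} = 1990 + \left(12 - 40 + \left(-40\right)^{2} + \left(-40\right)^{4}\right) = 1990 + \left(12 - 40 + 1600 + 2560000\right) = 1990 + 2561572 = 2563562$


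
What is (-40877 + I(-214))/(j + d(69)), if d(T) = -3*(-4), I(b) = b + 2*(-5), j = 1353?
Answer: -41101/1365 ≈ -30.111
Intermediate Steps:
I(b) = -10 + b (I(b) = b - 10 = -10 + b)
d(T) = 12
(-40877 + I(-214))/(j + d(69)) = (-40877 + (-10 - 214))/(1353 + 12) = (-40877 - 224)/1365 = -41101*1/1365 = -41101/1365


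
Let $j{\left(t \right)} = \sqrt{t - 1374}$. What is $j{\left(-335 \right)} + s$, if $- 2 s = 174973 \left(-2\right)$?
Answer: $174973 + i \sqrt{1709} \approx 1.7497 \cdot 10^{5} + 41.34 i$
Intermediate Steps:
$j{\left(t \right)} = \sqrt{-1374 + t}$
$s = 174973$ ($s = - \frac{174973 \left(-2\right)}{2} = \left(- \frac{1}{2}\right) \left(-349946\right) = 174973$)
$j{\left(-335 \right)} + s = \sqrt{-1374 - 335} + 174973 = \sqrt{-1709} + 174973 = i \sqrt{1709} + 174973 = 174973 + i \sqrt{1709}$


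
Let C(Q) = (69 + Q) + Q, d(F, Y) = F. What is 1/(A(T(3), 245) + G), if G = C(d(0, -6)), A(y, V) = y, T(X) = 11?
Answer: 1/80 ≈ 0.012500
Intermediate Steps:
C(Q) = 69 + 2*Q
G = 69 (G = 69 + 2*0 = 69 + 0 = 69)
1/(A(T(3), 245) + G) = 1/(11 + 69) = 1/80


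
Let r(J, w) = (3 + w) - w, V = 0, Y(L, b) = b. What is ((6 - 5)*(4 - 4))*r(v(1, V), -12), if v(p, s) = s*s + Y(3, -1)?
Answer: 0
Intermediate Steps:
v(p, s) = -1 + s**2 (v(p, s) = s*s - 1 = s**2 - 1 = -1 + s**2)
r(J, w) = 3
((6 - 5)*(4 - 4))*r(v(1, V), -12) = ((6 - 5)*(4 - 4))*3 = (1*0)*3 = 0*3 = 0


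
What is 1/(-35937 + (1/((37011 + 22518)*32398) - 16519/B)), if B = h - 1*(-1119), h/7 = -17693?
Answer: -118351728180372/4253190126176600549 ≈ -2.7827e-5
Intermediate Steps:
h = -123851 (h = 7*(-17693) = -123851)
B = -122732 (B = -123851 - 1*(-1119) = -123851 + 1119 = -122732)
1/(-35937 + (1/((37011 + 22518)*32398) - 16519/B)) = 1/(-35937 + (1/((37011 + 22518)*32398) - 16519/(-122732))) = 1/(-35937 + ((1/32398)/59529 - 16519*(-1/122732))) = 1/(-35937 + ((1/59529)*(1/32398) + 16519/122732)) = 1/(-35937 + (1/1928620542 + 16519/122732)) = 1/(-35937 + 15929441428015/118351728180372) = 1/(-4253190126176600549/118351728180372) = -118351728180372/4253190126176600549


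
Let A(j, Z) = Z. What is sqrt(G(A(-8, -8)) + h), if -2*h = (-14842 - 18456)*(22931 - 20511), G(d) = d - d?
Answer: 22*sqrt(83245) ≈ 6347.5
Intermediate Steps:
G(d) = 0
h = 40290580 (h = -(-14842 - 18456)*(22931 - 20511)/2 = -(-16649)*2420 = -1/2*(-80581160) = 40290580)
sqrt(G(A(-8, -8)) + h) = sqrt(0 + 40290580) = sqrt(40290580) = 22*sqrt(83245)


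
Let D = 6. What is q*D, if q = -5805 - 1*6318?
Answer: -72738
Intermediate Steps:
q = -12123 (q = -5805 - 6318 = -12123)
q*D = -12123*6 = -72738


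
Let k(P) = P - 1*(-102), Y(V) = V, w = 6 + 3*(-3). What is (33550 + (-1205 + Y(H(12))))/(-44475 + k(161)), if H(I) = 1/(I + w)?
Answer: -145553/198954 ≈ -0.73159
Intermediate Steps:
w = -3 (w = 6 - 9 = -3)
H(I) = 1/(-3 + I) (H(I) = 1/(I - 3) = 1/(-3 + I))
k(P) = 102 + P (k(P) = P + 102 = 102 + P)
(33550 + (-1205 + Y(H(12))))/(-44475 + k(161)) = (33550 + (-1205 + 1/(-3 + 12)))/(-44475 + (102 + 161)) = (33550 + (-1205 + 1/9))/(-44475 + 263) = (33550 + (-1205 + 1/9))/(-44212) = (33550 - 10844/9)*(-1/44212) = (291106/9)*(-1/44212) = -145553/198954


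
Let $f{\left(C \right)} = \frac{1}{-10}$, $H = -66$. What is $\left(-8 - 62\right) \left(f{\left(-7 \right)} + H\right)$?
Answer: $4627$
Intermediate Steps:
$f{\left(C \right)} = - \frac{1}{10}$
$\left(-8 - 62\right) \left(f{\left(-7 \right)} + H\right) = \left(-8 - 62\right) \left(- \frac{1}{10} - 66\right) = \left(-8 - 62\right) \left(- \frac{661}{10}\right) = \left(-70\right) \left(- \frac{661}{10}\right) = 4627$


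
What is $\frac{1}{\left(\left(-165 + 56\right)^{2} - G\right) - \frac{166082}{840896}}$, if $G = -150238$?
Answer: $\frac{60064}{9737503753} \approx 6.1683 \cdot 10^{-6}$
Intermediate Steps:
$\frac{1}{\left(\left(-165 + 56\right)^{2} - G\right) - \frac{166082}{840896}} = \frac{1}{\left(\left(-165 + 56\right)^{2} - -150238\right) - \frac{166082}{840896}} = \frac{1}{\left(\left(-109\right)^{2} + 150238\right) - \frac{11863}{60064}} = \frac{1}{\left(11881 + 150238\right) - \frac{11863}{60064}} = \frac{1}{162119 - \frac{11863}{60064}} = \frac{1}{\frac{9737503753}{60064}} = \frac{60064}{9737503753}$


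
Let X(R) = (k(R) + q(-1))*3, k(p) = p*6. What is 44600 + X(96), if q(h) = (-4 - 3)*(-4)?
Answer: 46412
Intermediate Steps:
q(h) = 28 (q(h) = -7*(-4) = 28)
k(p) = 6*p
X(R) = 84 + 18*R (X(R) = (6*R + 28)*3 = (28 + 6*R)*3 = 84 + 18*R)
44600 + X(96) = 44600 + (84 + 18*96) = 44600 + (84 + 1728) = 44600 + 1812 = 46412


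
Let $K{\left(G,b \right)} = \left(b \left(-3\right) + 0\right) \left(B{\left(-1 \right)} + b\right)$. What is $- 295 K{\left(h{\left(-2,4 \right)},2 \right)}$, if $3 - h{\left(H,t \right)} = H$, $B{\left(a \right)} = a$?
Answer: $1770$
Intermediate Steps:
$h{\left(H,t \right)} = 3 - H$
$K{\left(G,b \right)} = - 3 b \left(-1 + b\right)$ ($K{\left(G,b \right)} = \left(b \left(-3\right) + 0\right) \left(-1 + b\right) = \left(- 3 b + 0\right) \left(-1 + b\right) = - 3 b \left(-1 + b\right)$)
$- 295 K{\left(h{\left(-2,4 \right)},2 \right)} = - 295 \cdot 3 \cdot 2 \left(1 - 2\right) = - 295 \cdot 3 \cdot 2 \left(-1\right) = \left(-295\right) \left(-6\right) = 1770$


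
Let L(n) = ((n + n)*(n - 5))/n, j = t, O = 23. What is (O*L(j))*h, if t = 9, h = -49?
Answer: -9016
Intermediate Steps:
j = 9
L(n) = -10 + 2*n (L(n) = ((2*n)*(-5 + n))/n = (2*n*(-5 + n))/n = -10 + 2*n)
(O*L(j))*h = (23*(-10 + 2*9))*(-49) = (23*(-10 + 18))*(-49) = (23*8)*(-49) = 184*(-49) = -9016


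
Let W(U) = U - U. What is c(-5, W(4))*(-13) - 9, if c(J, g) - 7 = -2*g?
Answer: -100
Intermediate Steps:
W(U) = 0
c(J, g) = 7 - 2*g
c(-5, W(4))*(-13) - 9 = (7 - 2*0)*(-13) - 9 = (7 + 0)*(-13) - 9 = 7*(-13) - 9 = -91 - 9 = -100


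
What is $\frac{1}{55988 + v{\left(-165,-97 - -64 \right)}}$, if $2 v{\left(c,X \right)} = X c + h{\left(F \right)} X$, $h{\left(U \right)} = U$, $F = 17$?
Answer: $\frac{1}{58430} \approx 1.7115 \cdot 10^{-5}$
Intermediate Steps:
$v{\left(c,X \right)} = \frac{17 X}{2} + \frac{X c}{2}$ ($v{\left(c,X \right)} = \frac{X c + 17 X}{2} = \frac{17 X + X c}{2} = \frac{17 X}{2} + \frac{X c}{2}$)
$\frac{1}{55988 + v{\left(-165,-97 - -64 \right)}} = \frac{1}{55988 + \frac{\left(-97 - -64\right) \left(17 - 165\right)}{2}} = \frac{1}{55988 + \frac{1}{2} \left(-97 + 64\right) \left(-148\right)} = \frac{1}{55988 + \frac{1}{2} \left(-33\right) \left(-148\right)} = \frac{1}{55988 + 2442} = \frac{1}{58430}$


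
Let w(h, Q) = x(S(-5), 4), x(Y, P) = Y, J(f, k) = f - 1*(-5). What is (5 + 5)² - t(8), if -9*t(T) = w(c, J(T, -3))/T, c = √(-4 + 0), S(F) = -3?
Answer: 2399/24 ≈ 99.958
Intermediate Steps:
J(f, k) = 5 + f (J(f, k) = f + 5 = 5 + f)
c = 2*I (c = √(-4) = 2*I ≈ 2.0*I)
w(h, Q) = -3
t(T) = 1/(3*T) (t(T) = -(-1)/(3*T) = 1/(3*T))
(5 + 5)² - t(8) = (5 + 5)² - 1/(3*8) = 10² - 1/(3*8) = 100 - 1*1/24 = 100 - 1/24 = 2399/24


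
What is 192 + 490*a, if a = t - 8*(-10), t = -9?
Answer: 34982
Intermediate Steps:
a = 71 (a = -9 - 8*(-10) = -9 + 80 = 71)
192 + 490*a = 192 + 490*71 = 192 + 34790 = 34982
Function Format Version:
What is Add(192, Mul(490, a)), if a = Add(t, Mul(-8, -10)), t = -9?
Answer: 34982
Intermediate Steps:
a = 71 (a = Add(-9, Mul(-8, -10)) = Add(-9, 80) = 71)
Add(192, Mul(490, a)) = Add(192, Mul(490, 71)) = Add(192, 34790) = 34982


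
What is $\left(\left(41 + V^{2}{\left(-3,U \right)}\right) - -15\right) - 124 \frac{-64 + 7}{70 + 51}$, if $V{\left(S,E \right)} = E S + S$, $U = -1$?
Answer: $\frac{13844}{121} \approx 114.41$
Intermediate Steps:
$V{\left(S,E \right)} = S + E S$
$\left(\left(41 + V^{2}{\left(-3,U \right)}\right) - -15\right) - 124 \frac{-64 + 7}{70 + 51} = \left(\left(41 + \left(- 3 \left(1 - 1\right)\right)^{2}\right) - -15\right) - 124 \frac{-64 + 7}{70 + 51} = \left(\left(41 + \left(\left(-3\right) 0\right)^{2}\right) + 15\right) - 124 \left(- \frac{57}{121}\right) = \left(\left(41 + 0^{2}\right) + 15\right) - 124 \left(\left(-57\right) \frac{1}{121}\right) = \left(\left(41 + 0\right) + 15\right) - - \frac{7068}{121} = \left(41 + 15\right) + \frac{7068}{121} = 56 + \frac{7068}{121} = \frac{13844}{121}$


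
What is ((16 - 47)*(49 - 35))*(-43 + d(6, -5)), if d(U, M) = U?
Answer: 16058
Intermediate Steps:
((16 - 47)*(49 - 35))*(-43 + d(6, -5)) = ((16 - 47)*(49 - 35))*(-43 + 6) = -31*14*(-37) = -434*(-37) = 16058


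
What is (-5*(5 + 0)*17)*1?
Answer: -425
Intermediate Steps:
(-5*(5 + 0)*17)*1 = (-5*5*17)*1 = -25*17*1 = -425*1 = -425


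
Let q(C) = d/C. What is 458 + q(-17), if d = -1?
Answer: 7787/17 ≈ 458.06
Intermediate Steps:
q(C) = -1/C
458 + q(-17) = 458 - 1/(-17) = 458 - 1*(-1/17) = 458 + 1/17 = 7787/17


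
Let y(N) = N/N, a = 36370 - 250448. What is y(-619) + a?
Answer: -214077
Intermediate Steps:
a = -214078
y(N) = 1
y(-619) + a = 1 - 214078 = -214077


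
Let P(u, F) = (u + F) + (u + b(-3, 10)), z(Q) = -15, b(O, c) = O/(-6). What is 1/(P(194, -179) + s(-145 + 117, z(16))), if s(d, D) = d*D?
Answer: 2/1259 ≈ 0.0015886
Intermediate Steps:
b(O, c) = -O/6 (b(O, c) = O*(-⅙) = -O/6)
P(u, F) = ½ + F + 2*u (P(u, F) = (u + F) + (u - ⅙*(-3)) = (F + u) + (u + ½) = (F + u) + (½ + u) = ½ + F + 2*u)
s(d, D) = D*d
1/(P(194, -179) + s(-145 + 117, z(16))) = 1/((½ - 179 + 2*194) - 15*(-145 + 117)) = 1/((½ - 179 + 388) - 15*(-28)) = 1/(419/2 + 420) = 1/(1259/2) = 2/1259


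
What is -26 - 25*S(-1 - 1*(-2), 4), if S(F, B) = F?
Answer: -51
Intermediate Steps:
-26 - 25*S(-1 - 1*(-2), 4) = -26 - 25*(-1 - 1*(-2)) = -26 - 25*(-1 + 2) = -26 - 25*1 = -26 - 25 = -51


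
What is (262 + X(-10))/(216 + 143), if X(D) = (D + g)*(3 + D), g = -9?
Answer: 395/359 ≈ 1.1003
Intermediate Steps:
X(D) = (-9 + D)*(3 + D) (X(D) = (D - 9)*(3 + D) = (-9 + D)*(3 + D))
(262 + X(-10))/(216 + 143) = (262 + (-27 + (-10)² - 6*(-10)))/(216 + 143) = (262 + (-27 + 100 + 60))/359 = (262 + 133)*(1/359) = 395*(1/359) = 395/359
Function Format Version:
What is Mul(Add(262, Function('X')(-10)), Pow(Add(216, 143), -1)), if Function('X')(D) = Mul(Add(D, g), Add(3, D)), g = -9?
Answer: Rational(395, 359) ≈ 1.1003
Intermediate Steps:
Function('X')(D) = Mul(Add(-9, D), Add(3, D)) (Function('X')(D) = Mul(Add(D, -9), Add(3, D)) = Mul(Add(-9, D), Add(3, D)))
Mul(Add(262, Function('X')(-10)), Pow(Add(216, 143), -1)) = Mul(Add(262, Add(-27, Pow(-10, 2), Mul(-6, -10))), Pow(Add(216, 143), -1)) = Mul(Add(262, Add(-27, 100, 60)), Pow(359, -1)) = Mul(Add(262, 133), Rational(1, 359)) = Mul(395, Rational(1, 359)) = Rational(395, 359)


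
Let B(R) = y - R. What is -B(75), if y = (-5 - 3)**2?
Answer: 11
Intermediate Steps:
y = 64 (y = (-8)**2 = 64)
B(R) = 64 - R
-B(75) = -(64 - 1*75) = -(64 - 75) = -1*(-11) = 11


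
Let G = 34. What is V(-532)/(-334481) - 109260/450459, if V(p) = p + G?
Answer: -4035673942/16741108531 ≈ -0.24106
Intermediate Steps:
V(p) = 34 + p (V(p) = p + 34 = 34 + p)
V(-532)/(-334481) - 109260/450459 = (34 - 532)/(-334481) - 109260/450459 = -498*(-1/334481) - 109260*1/450459 = 498/334481 - 12140/50051 = -4035673942/16741108531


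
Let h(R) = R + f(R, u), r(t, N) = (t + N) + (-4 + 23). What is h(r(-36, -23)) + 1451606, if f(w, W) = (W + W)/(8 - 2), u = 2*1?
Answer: 4354700/3 ≈ 1.4516e+6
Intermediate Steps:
r(t, N) = 19 + N + t (r(t, N) = (N + t) + 19 = 19 + N + t)
u = 2
f(w, W) = W/3 (f(w, W) = (2*W)/6 = (2*W)*(⅙) = W/3)
h(R) = ⅔ + R (h(R) = R + (⅓)*2 = R + ⅔ = ⅔ + R)
h(r(-36, -23)) + 1451606 = (⅔ + (19 - 23 - 36)) + 1451606 = (⅔ - 40) + 1451606 = -118/3 + 1451606 = 4354700/3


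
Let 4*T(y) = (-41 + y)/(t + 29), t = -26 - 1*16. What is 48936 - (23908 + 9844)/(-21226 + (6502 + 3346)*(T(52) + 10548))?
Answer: 16517051501194/337523533 ≈ 48936.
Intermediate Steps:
t = -42 (t = -26 - 16 = -42)
T(y) = 41/52 - y/52 (T(y) = ((-41 + y)/(-42 + 29))/4 = ((-41 + y)/(-13))/4 = ((-41 + y)*(-1/13))/4 = (41/13 - y/13)/4 = 41/52 - y/52)
48936 - (23908 + 9844)/(-21226 + (6502 + 3346)*(T(52) + 10548)) = 48936 - (23908 + 9844)/(-21226 + (6502 + 3346)*((41/52 - 1/52*52) + 10548)) = 48936 - 33752/(-21226 + 9848*((41/52 - 1) + 10548)) = 48936 - 33752/(-21226 + 9848*(-11/52 + 10548)) = 48936 - 33752/(-21226 + 9848*(548485/52)) = 48936 - 33752/(-21226 + 1350370070/13) = 48936 - 33752/1350094132/13 = 48936 - 33752*13/1350094132 = 48936 - 1*109694/337523533 = 48936 - 109694/337523533 = 16517051501194/337523533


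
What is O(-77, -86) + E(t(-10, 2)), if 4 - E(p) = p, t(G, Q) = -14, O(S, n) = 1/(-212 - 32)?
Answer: 4391/244 ≈ 17.996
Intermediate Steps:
O(S, n) = -1/244 (O(S, n) = 1/(-244) = -1/244)
E(p) = 4 - p
O(-77, -86) + E(t(-10, 2)) = -1/244 + (4 - 1*(-14)) = -1/244 + (4 + 14) = -1/244 + 18 = 4391/244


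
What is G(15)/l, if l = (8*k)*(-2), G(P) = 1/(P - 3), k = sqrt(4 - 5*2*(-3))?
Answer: -sqrt(34)/6528 ≈ -0.00089322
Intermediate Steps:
k = sqrt(34) (k = sqrt(4 - 10*(-3)) = sqrt(4 + 30) = sqrt(34) ≈ 5.8309)
G(P) = 1/(-3 + P)
l = -16*sqrt(34) (l = (8*sqrt(34))*(-2) = -16*sqrt(34) ≈ -93.295)
G(15)/l = 1/((-3 + 15)*((-16*sqrt(34)))) = (-sqrt(34)/544)/12 = -sqrt(34)/6528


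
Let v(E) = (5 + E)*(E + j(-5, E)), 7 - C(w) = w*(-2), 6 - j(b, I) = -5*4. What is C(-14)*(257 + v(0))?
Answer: -8127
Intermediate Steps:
j(b, I) = 26 (j(b, I) = 6 - (-5)*4 = 6 - 1*(-20) = 6 + 20 = 26)
C(w) = 7 + 2*w (C(w) = 7 - w*(-2) = 7 - (-2)*w = 7 + 2*w)
v(E) = (5 + E)*(26 + E) (v(E) = (5 + E)*(E + 26) = (5 + E)*(26 + E))
C(-14)*(257 + v(0)) = (7 + 2*(-14))*(257 + (130 + 0**2 + 31*0)) = (7 - 28)*(257 + (130 + 0 + 0)) = -21*(257 + 130) = -21*387 = -8127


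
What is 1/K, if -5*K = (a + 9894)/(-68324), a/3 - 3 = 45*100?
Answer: 11780/807 ≈ 14.597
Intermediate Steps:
a = 13509 (a = 9 + 3*(45*100) = 9 + 3*4500 = 9 + 13500 = 13509)
K = 807/11780 (K = -(13509 + 9894)/(5*(-68324)) = -23403*(-1)/(5*68324) = -1/5*(-807/2356) = 807/11780 ≈ 0.068506)
1/K = 1/(807/11780) = 11780/807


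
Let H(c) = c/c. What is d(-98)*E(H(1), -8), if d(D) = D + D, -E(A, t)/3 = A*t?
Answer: -4704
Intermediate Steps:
H(c) = 1
E(A, t) = -3*A*t
d(D) = 2*D
d(-98)*E(H(1), -8) = (2*(-98))*(-3*1*(-8)) = -196*24 = -4704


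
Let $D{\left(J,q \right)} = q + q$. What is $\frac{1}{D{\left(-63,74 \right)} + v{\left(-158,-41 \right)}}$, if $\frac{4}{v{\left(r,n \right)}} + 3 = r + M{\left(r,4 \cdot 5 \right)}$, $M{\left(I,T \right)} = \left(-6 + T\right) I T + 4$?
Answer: $\frac{44397}{6570752} \approx 0.0067568$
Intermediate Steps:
$M{\left(I,T \right)} = 4 + I T \left(-6 + T\right)$ ($M{\left(I,T \right)} = I \left(-6 + T\right) T + 4 = I T \left(-6 + T\right) + 4 = 4 + I T \left(-6 + T\right)$)
$D{\left(J,q \right)} = 2 q$
$v{\left(r,n \right)} = \frac{4}{1 + 281 r}$ ($v{\left(r,n \right)} = \frac{4}{-3 + \left(r + \left(4 + r \left(4 \cdot 5\right)^{2} - 6 r 4 \cdot 5\right)\right)} = \frac{4}{-3 + \left(r + \left(4 + r 20^{2} - 6 r 20\right)\right)} = \frac{4}{-3 + \left(r + \left(4 + r 400 - 120 r\right)\right)} = \frac{4}{-3 + \left(r + \left(4 + 400 r - 120 r\right)\right)} = \frac{4}{-3 + \left(r + \left(4 + 280 r\right)\right)} = \frac{4}{-3 + \left(4 + 281 r\right)} = \frac{4}{1 + 281 r}$)
$\frac{1}{D{\left(-63,74 \right)} + v{\left(-158,-41 \right)}} = \frac{1}{2 \cdot 74 + \frac{4}{1 + 281 \left(-158\right)}} = \frac{1}{148 + \frac{4}{1 - 44398}} = \frac{1}{148 + \frac{4}{-44397}} = \frac{1}{148 + 4 \left(- \frac{1}{44397}\right)} = \frac{1}{148 - \frac{4}{44397}} = \frac{1}{\frac{6570752}{44397}} = \frac{44397}{6570752}$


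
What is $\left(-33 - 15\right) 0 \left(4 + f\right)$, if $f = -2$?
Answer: $0$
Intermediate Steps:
$\left(-33 - 15\right) 0 \left(4 + f\right) = \left(-33 - 15\right) 0 \left(4 - 2\right) = - 48 \cdot 0 \cdot 2 = \left(-48\right) 0 = 0$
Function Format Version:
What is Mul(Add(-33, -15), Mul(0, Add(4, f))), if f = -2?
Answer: 0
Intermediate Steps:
Mul(Add(-33, -15), Mul(0, Add(4, f))) = Mul(Add(-33, -15), Mul(0, Add(4, -2))) = Mul(-48, Mul(0, 2)) = Mul(-48, 0) = 0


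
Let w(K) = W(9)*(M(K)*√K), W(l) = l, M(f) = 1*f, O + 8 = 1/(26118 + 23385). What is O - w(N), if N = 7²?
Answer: -153211784/49503 ≈ -3095.0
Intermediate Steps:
O = -396023/49503 (O = -8 + 1/(26118 + 23385) = -8 + 1/49503 = -396023/49503 ≈ -8.0000)
M(f) = f
N = 49
w(K) = 9*K^(3/2) (w(K) = 9*(K*√K) = 9*K^(3/2))
O - w(N) = -396023/49503 - 9*49^(3/2) = -396023/49503 - 9*343 = -396023/49503 - 1*3087 = -396023/49503 - 3087 = -153211784/49503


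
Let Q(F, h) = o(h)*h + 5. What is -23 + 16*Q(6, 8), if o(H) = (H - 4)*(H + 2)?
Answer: 5177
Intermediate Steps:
o(H) = (-4 + H)*(2 + H)
Q(F, h) = 5 + h*(-8 + h² - 2*h) (Q(F, h) = (-8 + h² - 2*h)*h + 5 = h*(-8 + h² - 2*h) + 5 = 5 + h*(-8 + h² - 2*h))
-23 + 16*Q(6, 8) = -23 + 16*(5 - 1*8*(8 - 1*8² + 2*8)) = -23 + 16*(5 - 1*8*(8 - 1*64 + 16)) = -23 + 16*(5 - 1*8*(8 - 64 + 16)) = -23 + 16*(5 - 1*8*(-40)) = -23 + 16*(5 + 320) = -23 + 16*325 = -23 + 5200 = 5177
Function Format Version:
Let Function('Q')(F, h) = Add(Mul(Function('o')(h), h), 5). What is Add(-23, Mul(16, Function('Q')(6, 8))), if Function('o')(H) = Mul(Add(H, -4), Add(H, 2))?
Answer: 5177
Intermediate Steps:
Function('o')(H) = Mul(Add(-4, H), Add(2, H))
Function('Q')(F, h) = Add(5, Mul(h, Add(-8, Pow(h, 2), Mul(-2, h)))) (Function('Q')(F, h) = Add(Mul(Add(-8, Pow(h, 2), Mul(-2, h)), h), 5) = Add(Mul(h, Add(-8, Pow(h, 2), Mul(-2, h))), 5) = Add(5, Mul(h, Add(-8, Pow(h, 2), Mul(-2, h)))))
Add(-23, Mul(16, Function('Q')(6, 8))) = Add(-23, Mul(16, Add(5, Mul(-1, 8, Add(8, Mul(-1, Pow(8, 2)), Mul(2, 8)))))) = Add(-23, Mul(16, Add(5, Mul(-1, 8, Add(8, Mul(-1, 64), 16))))) = Add(-23, Mul(16, Add(5, Mul(-1, 8, Add(8, -64, 16))))) = Add(-23, Mul(16, Add(5, Mul(-1, 8, -40)))) = Add(-23, Mul(16, Add(5, 320))) = Add(-23, Mul(16, 325)) = Add(-23, 5200) = 5177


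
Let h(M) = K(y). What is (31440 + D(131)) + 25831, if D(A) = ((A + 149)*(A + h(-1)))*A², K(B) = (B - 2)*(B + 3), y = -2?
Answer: 610302431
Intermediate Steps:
K(B) = (-2 + B)*(3 + B)
h(M) = -4 (h(M) = -6 - 2 + (-2)² = -6 - 2 + 4 = -4)
D(A) = A²*(-4 + A)*(149 + A) (D(A) = ((A + 149)*(A - 4))*A² = ((149 + A)*(-4 + A))*A² = ((-4 + A)*(149 + A))*A² = A²*(-4 + A)*(149 + A))
(31440 + D(131)) + 25831 = (31440 + 131²*(-596 + 131² + 145*131)) + 25831 = (31440 + 17161*(-596 + 17161 + 18995)) + 25831 = (31440 + 17161*35560) + 25831 = (31440 + 610245160) + 25831 = 610276600 + 25831 = 610302431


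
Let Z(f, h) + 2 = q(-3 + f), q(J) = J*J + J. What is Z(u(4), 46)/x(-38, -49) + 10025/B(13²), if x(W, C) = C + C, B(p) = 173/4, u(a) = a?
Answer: 40100/173 ≈ 231.79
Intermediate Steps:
q(J) = J + J² (q(J) = J² + J = J + J²)
Z(f, h) = -2 + (-3 + f)*(-2 + f) (Z(f, h) = -2 + (-3 + f)*(1 + (-3 + f)) = -2 + (-3 + f)*(-2 + f))
B(p) = 173/4 (B(p) = 173*(¼) = 173/4)
x(W, C) = 2*C
Z(u(4), 46)/x(-38, -49) + 10025/B(13²) = (-2 + (-3 + 4)*(-2 + 4))/((2*(-49))) + 10025/(173/4) = (-2 + 1*2)/(-98) + 10025*(4/173) = (-2 + 2)*(-1/98) + 40100/173 = 0*(-1/98) + 40100/173 = 0 + 40100/173 = 40100/173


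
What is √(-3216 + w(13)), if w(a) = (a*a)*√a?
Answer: √(-3216 + 169*√13) ≈ 51.055*I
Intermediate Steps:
w(a) = a^(5/2) (w(a) = a²*√a = a^(5/2))
√(-3216 + w(13)) = √(-3216 + 13^(5/2)) = √(-3216 + 169*√13)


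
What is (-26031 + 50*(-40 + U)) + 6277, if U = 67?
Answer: -18404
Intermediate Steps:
(-26031 + 50*(-40 + U)) + 6277 = (-26031 + 50*(-40 + 67)) + 6277 = (-26031 + 50*27) + 6277 = (-26031 + 1350) + 6277 = -24681 + 6277 = -18404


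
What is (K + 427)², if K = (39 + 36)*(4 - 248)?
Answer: 319444129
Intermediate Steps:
K = -18300 (K = 75*(-244) = -18300)
(K + 427)² = (-18300 + 427)² = (-17873)² = 319444129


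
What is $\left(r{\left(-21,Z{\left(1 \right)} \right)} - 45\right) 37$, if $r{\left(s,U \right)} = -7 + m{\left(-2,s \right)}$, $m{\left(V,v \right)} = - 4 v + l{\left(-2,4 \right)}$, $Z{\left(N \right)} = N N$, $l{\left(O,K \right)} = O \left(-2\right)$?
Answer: $1332$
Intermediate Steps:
$l{\left(O,K \right)} = - 2 O$
$Z{\left(N \right)} = N^{2}$
$m{\left(V,v \right)} = 4 - 4 v$ ($m{\left(V,v \right)} = - 4 v - -4 = - 4 v + 4 = 4 - 4 v$)
$r{\left(s,U \right)} = -3 - 4 s$ ($r{\left(s,U \right)} = -7 - \left(-4 + 4 s\right) = -3 - 4 s$)
$\left(r{\left(-21,Z{\left(1 \right)} \right)} - 45\right) 37 = \left(\left(-3 - -84\right) - 45\right) 37 = \left(\left(-3 + 84\right) - 45\right) 37 = \left(81 - 45\right) 37 = 36 \cdot 37 = 1332$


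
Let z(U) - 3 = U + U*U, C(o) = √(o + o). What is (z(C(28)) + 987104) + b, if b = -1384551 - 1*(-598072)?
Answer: 200684 + 2*√14 ≈ 2.0069e+5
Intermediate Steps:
C(o) = √2*√o (C(o) = √(2*o) = √2*√o)
z(U) = 3 + U + U² (z(U) = 3 + (U + U*U) = 3 + (U + U²) = 3 + U + U²)
b = -786479 (b = -1384551 + 598072 = -786479)
(z(C(28)) + 987104) + b = ((3 + √2*√28 + (√2*√28)²) + 987104) - 786479 = ((3 + √2*(2*√7) + (√2*(2*√7))²) + 987104) - 786479 = ((3 + 2*√14 + (2*√14)²) + 987104) - 786479 = ((3 + 2*√14 + 56) + 987104) - 786479 = ((59 + 2*√14) + 987104) - 786479 = (987163 + 2*√14) - 786479 = 200684 + 2*√14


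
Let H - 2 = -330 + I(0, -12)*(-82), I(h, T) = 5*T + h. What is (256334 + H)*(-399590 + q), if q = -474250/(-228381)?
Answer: -84140142955880/807 ≈ -1.0426e+11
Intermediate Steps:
I(h, T) = h + 5*T
H = 4592 (H = 2 + (-330 + (0 + 5*(-12))*(-82)) = 2 + (-330 + (0 - 60)*(-82)) = 2 + (-330 - 60*(-82)) = 2 + (-330 + 4920) = 2 + 4590 = 4592)
q = 474250/228381 (q = -474250*(-1/228381) = 474250/228381 ≈ 2.0766)
(256334 + H)*(-399590 + q) = (256334 + 4592)*(-399590 + 474250/228381) = 260926*(-91258289540/228381) = -84140142955880/807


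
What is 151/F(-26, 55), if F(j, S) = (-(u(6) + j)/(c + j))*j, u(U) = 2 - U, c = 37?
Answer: -1661/780 ≈ -2.1295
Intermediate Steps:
F(j, S) = -j*(-4 + j)/(37 + j) (F(j, S) = (-((2 - 1*6) + j)/(37 + j))*j = (-((2 - 6) + j)/(37 + j))*j = (-(-4 + j)/(37 + j))*j = -j*(-4 + j)/(37 + j))
151/F(-26, 55) = 151/((-26*(4 - 1*(-26))/(37 - 26))) = 151/((-26*(4 + 26)/11)) = 151/((-26*1/11*30)) = 151/(-780/11) = 151*(-11/780) = -1661/780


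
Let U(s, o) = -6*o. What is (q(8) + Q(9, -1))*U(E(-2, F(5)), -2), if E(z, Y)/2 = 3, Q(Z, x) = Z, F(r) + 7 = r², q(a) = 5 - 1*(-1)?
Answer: 180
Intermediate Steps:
q(a) = 6 (q(a) = 5 + 1 = 6)
F(r) = -7 + r²
E(z, Y) = 6 (E(z, Y) = 2*3 = 6)
(q(8) + Q(9, -1))*U(E(-2, F(5)), -2) = (6 + 9)*(-6*(-2)) = 15*12 = 180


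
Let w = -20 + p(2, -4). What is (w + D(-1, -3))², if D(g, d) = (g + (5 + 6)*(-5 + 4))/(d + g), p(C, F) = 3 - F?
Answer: 100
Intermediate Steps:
D(g, d) = (-11 + g)/(d + g) (D(g, d) = (g + 11*(-1))/(d + g) = (g - 11)/(d + g) = (-11 + g)/(d + g))
w = -13 (w = -20 + (3 - 1*(-4)) = -20 + (3 + 4) = -20 + 7 = -13)
(w + D(-1, -3))² = (-13 + (-11 - 1)/(-3 - 1))² = (-13 - 12/(-4))² = (-13 - ¼*(-12))² = (-13 + 3)² = (-10)² = 100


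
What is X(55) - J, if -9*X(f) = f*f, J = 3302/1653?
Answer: -1676681/4959 ≈ -338.11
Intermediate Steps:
J = 3302/1653 (J = 3302*(1/1653) = 3302/1653 ≈ 1.9976)
X(f) = -f**2/9 (X(f) = -f*f/9 = -f**2/9)
X(55) - J = -1/9*55**2 - 1*3302/1653 = -1/9*3025 - 3302/1653 = -3025/9 - 3302/1653 = -1676681/4959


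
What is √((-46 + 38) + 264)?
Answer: 16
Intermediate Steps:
√((-46 + 38) + 264) = √(-8 + 264) = √256 = 16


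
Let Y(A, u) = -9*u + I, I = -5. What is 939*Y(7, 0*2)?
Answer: -4695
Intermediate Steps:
Y(A, u) = -5 - 9*u (Y(A, u) = -9*u - 5 = -5 - 9*u)
939*Y(7, 0*2) = 939*(-5 - 0*2) = 939*(-5 - 9*0) = 939*(-5 + 0) = 939*(-5) = -4695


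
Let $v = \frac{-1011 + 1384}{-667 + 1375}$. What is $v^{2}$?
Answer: $\frac{139129}{501264} \approx 0.27756$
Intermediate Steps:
$v = \frac{373}{708} \approx 0.52684$
$v^{2} = \left(\frac{373}{708}\right)^{2} = \frac{139129}{501264}$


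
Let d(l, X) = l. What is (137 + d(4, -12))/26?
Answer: 141/26 ≈ 5.4231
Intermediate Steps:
(137 + d(4, -12))/26 = (137 + 4)/26 = (1/26)*141 = 141/26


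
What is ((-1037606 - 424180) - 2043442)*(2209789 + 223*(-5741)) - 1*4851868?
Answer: -3258275518356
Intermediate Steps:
((-1037606 - 424180) - 2043442)*(2209789 + 223*(-5741)) - 1*4851868 = (-1461786 - 2043442)*(2209789 - 1280243) - 4851868 = -3505228*929546 - 4851868 = -3258270666488 - 4851868 = -3258275518356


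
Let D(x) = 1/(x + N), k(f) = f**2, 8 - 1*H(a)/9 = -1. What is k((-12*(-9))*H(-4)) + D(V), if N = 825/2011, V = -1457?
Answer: 224164517769797/2929202 ≈ 7.6527e+7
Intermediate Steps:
H(a) = 81 (H(a) = 72 - 9*(-1) = 72 + 9 = 81)
N = 825/2011 (N = 825*(1/2011) = 825/2011 ≈ 0.41024)
D(x) = 1/(825/2011 + x) (D(x) = 1/(x + 825/2011) = 1/(825/2011 + x))
k((-12*(-9))*H(-4)) + D(V) = (-12*(-9)*81)**2 + 2011/(825 + 2011*(-1457)) = (108*81)**2 + 2011/(825 - 2930027) = 8748**2 + 2011/(-2929202) = 76527504 + 2011*(-1/2929202) = 76527504 - 2011/2929202 = 224164517769797/2929202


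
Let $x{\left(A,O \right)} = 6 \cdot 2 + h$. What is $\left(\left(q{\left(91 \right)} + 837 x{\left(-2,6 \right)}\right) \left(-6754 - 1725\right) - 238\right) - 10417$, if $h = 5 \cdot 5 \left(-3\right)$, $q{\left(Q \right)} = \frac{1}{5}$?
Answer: $\frac{2235468991}{5} \approx 4.4709 \cdot 10^{8}$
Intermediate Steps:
$q{\left(Q \right)} = \frac{1}{5}$
$h = -75$ ($h = 25 \left(-3\right) = -75$)
$x{\left(A,O \right)} = -63$ ($x{\left(A,O \right)} = 6 \cdot 2 - 75 = 12 - 75 = -63$)
$\left(\left(q{\left(91 \right)} + 837 x{\left(-2,6 \right)}\right) \left(-6754 - 1725\right) - 238\right) - 10417 = \left(\left(\frac{1}{5} + 837 \left(-63\right)\right) \left(-6754 - 1725\right) - 238\right) - 10417 = \left(\left(\frac{1}{5} - 52731\right) \left(-8479\right) - 238\right) - 10417 = \left(\left(- \frac{263654}{5}\right) \left(-8479\right) - 238\right) - 10417 = \left(\frac{2235522266}{5} - 238\right) - 10417 = \frac{2235521076}{5} - 10417 = \frac{2235468991}{5}$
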